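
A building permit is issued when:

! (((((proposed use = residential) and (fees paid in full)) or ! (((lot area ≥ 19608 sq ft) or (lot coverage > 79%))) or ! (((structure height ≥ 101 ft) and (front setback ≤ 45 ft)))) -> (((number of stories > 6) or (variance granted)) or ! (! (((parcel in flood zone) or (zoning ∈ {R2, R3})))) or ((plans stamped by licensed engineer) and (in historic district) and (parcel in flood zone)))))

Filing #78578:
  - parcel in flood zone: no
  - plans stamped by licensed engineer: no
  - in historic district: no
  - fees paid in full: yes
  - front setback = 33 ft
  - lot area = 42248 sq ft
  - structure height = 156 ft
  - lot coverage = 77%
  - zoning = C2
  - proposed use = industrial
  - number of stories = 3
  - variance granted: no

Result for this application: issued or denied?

Atomic conditions:
  proposed use = residential: industrial == residential is false
  fees paid in full: yes → true
  lot area ≥ 19608 sq ft: 42248 ≥ 19608 is true
  lot coverage > 79%: 77 > 79 is false
  structure height ≥ 101 ft: 156 ≥ 101 is true
  front setback ≤ 45 ft: 33 ≤ 45 is true
  number of stories > 6: 3 > 6 is false
  variance granted: no → false
  parcel in flood zone: no → false
  zoning ∈ {R2, R3}: C2 is not in the set → false
  plans stamped by licensed engineer: no → false
  in historic district: no → false
Combine:
[1.1.1] false AND true = false
[1.1.2.1] true OR false = true
[1.1.2] NOT true = false
[1.1.3.1] true AND true = true
[1.1.3] NOT true = false
[1.1] false OR false OR false = false
[1.2.1] false OR false = false
[1.2.2.1.1] false OR false = false
[1.2.2.1] NOT false = true
[1.2.2] NOT true = false
[1.2.3] false AND false AND false = false
[1.2] false OR false OR false = false
[1] false → false (antecedent false ⇒ implication holds) = true
[root] NOT true = false
Overall: false → denied

Denied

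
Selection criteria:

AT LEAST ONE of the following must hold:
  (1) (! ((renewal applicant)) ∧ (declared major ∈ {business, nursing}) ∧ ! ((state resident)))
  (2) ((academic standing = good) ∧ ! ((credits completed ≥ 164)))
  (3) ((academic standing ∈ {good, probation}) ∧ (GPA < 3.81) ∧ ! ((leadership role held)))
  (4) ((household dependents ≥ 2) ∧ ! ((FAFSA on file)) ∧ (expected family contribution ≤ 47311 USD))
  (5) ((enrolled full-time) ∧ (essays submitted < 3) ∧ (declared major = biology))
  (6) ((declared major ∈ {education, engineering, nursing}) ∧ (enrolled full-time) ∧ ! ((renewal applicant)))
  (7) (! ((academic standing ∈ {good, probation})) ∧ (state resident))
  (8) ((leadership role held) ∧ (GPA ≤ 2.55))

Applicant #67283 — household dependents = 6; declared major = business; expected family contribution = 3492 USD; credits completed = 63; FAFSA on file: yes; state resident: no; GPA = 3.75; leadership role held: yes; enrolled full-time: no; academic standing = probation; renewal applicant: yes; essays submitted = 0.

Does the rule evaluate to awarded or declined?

Declined

Atomic conditions:
  renewal applicant: yes → true
  declared major ∈ {business, nursing}: business is in the set → true
  state resident: no → false
  academic standing = good: probation == good is false
  credits completed ≥ 164: 63 ≥ 164 is false
  academic standing ∈ {good, probation}: probation is in the set → true
  GPA < 3.81: 3.75 < 3.81 is true
  leadership role held: yes → true
  household dependents ≥ 2: 6 ≥ 2 is true
  FAFSA on file: yes → true
  expected family contribution ≤ 47311 USD: 3492 ≤ 47311 is true
  enrolled full-time: no → false
  essays submitted < 3: 0 < 3 is true
  declared major = biology: business == biology is false
  declared major ∈ {education, engineering, nursing}: business is not in the set → false
  GPA ≤ 2.55: 3.75 ≤ 2.55 is false
Combine:
[1.1] NOT true = false
[1.3] NOT false = true
[1] false AND true AND true = false
[2.2] NOT false = true
[2] false AND true = false
[3.3] NOT true = false
[3] true AND true AND false = false
[4.2] NOT true = false
[4] true AND false AND true = false
[5] false AND true AND false = false
[6.3] NOT true = false
[6] false AND false AND false = false
[7.1] NOT true = false
[7] false AND false = false
[8] true AND false = false
[root] false OR false OR false OR false OR false OR false OR false OR false = false
Overall: false → declined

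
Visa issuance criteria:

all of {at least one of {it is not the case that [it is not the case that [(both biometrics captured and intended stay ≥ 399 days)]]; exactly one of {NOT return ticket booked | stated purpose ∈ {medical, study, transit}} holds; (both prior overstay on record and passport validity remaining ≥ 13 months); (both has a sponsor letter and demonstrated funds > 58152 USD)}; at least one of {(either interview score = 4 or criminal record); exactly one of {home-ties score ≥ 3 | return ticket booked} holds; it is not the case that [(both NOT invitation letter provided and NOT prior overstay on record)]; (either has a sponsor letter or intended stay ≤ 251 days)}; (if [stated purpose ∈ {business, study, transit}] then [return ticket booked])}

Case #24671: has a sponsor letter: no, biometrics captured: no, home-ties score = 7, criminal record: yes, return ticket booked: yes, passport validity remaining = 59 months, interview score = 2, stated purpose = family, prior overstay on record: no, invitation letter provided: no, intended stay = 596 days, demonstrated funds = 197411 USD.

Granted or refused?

Atomic conditions:
  biometrics captured: no → false
  intended stay ≥ 399 days: 596 ≥ 399 is true
  NOT return ticket booked: yes → false
  stated purpose ∈ {medical, study, transit}: family is not in the set → false
  prior overstay on record: no → false
  passport validity remaining ≥ 13 months: 59 ≥ 13 is true
  has a sponsor letter: no → false
  demonstrated funds > 58152 USD: 197411 > 58152 is true
  interview score = 4: 2 == 4 is false
  criminal record: yes → true
  home-ties score ≥ 3: 7 ≥ 3 is true
  return ticket booked: yes → true
  NOT invitation letter provided: no → true
  NOT prior overstay on record: no → true
  intended stay ≤ 251 days: 596 ≤ 251 is false
  stated purpose ∈ {business, study, transit}: family is not in the set → false
Combine:
[1.1.1.1] false AND true = false
[1.1.1] NOT false = true
[1.1] NOT true = false
[1.2] exactly-one(false, false) = false
[1.3] false AND true = false
[1.4] false AND true = false
[1] false OR false OR false OR false = false
[2.1] false OR true = true
[2.2] exactly-one(true, true) = false
[2.3.1] true AND true = true
[2.3] NOT true = false
[2.4] false OR false = false
[2] true OR false OR false OR false = true
[3] false → true (antecedent false ⇒ implication holds) = true
[root] false AND true AND true = false
Overall: false → refused

Refused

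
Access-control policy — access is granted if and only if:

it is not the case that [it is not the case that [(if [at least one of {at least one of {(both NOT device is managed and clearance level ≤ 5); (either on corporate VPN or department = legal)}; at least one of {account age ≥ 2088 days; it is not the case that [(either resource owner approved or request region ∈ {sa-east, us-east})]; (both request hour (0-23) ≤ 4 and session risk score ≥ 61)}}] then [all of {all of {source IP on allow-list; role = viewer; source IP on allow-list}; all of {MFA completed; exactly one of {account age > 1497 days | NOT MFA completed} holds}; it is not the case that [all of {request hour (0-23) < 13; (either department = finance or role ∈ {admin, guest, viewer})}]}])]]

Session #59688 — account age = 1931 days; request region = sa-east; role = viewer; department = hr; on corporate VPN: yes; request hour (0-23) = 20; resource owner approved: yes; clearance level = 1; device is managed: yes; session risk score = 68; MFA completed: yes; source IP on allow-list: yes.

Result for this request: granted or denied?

Atomic conditions:
  NOT device is managed: yes → false
  clearance level ≤ 5: 1 ≤ 5 is true
  on corporate VPN: yes → true
  department = legal: hr == legal is false
  account age ≥ 2088 days: 1931 ≥ 2088 is false
  resource owner approved: yes → true
  request region ∈ {sa-east, us-east}: sa-east is in the set → true
  request hour (0-23) ≤ 4: 20 ≤ 4 is false
  session risk score ≥ 61: 68 ≥ 61 is true
  source IP on allow-list: yes → true
  role = viewer: viewer == viewer is true
  MFA completed: yes → true
  account age > 1497 days: 1931 > 1497 is true
  NOT MFA completed: yes → false
  request hour (0-23) < 13: 20 < 13 is false
  department = finance: hr == finance is false
  role ∈ {admin, guest, viewer}: viewer is in the set → true
Combine:
[1.1.1.1.1] false AND true = false
[1.1.1.1.2] true OR false = true
[1.1.1.1] false OR true = true
[1.1.1.2.2.1] true OR true = true
[1.1.1.2.2] NOT true = false
[1.1.1.2.3] false AND true = false
[1.1.1.2] false OR false OR false = false
[1.1.1] true OR false = true
[1.1.2.1] true AND true AND true = true
[1.1.2.2.2] exactly-one(true, false) = true
[1.1.2.2] true AND true = true
[1.1.2.3.1.2] false OR true = true
[1.1.2.3.1] false AND true = false
[1.1.2.3] NOT false = true
[1.1.2] true AND true AND true = true
[1.1] true → true = true
[1] NOT true = false
[root] NOT false = true
Overall: true → granted

Granted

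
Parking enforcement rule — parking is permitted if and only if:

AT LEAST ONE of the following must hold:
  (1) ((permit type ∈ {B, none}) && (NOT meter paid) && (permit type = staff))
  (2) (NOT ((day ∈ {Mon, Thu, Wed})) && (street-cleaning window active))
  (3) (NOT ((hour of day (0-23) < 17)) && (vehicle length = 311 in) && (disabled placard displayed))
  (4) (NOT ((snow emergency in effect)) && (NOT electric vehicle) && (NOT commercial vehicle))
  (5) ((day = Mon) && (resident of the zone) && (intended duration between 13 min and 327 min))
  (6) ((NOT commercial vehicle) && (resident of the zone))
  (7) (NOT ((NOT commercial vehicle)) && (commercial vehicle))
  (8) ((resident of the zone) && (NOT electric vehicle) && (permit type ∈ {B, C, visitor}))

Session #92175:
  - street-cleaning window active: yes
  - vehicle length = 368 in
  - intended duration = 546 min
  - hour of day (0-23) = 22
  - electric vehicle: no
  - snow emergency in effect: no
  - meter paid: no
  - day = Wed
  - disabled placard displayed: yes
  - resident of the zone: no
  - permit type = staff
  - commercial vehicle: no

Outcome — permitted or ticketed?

Atomic conditions:
  permit type ∈ {B, none}: staff is not in the set → false
  NOT meter paid: no → true
  permit type = staff: staff == staff is true
  day ∈ {Mon, Thu, Wed}: Wed is in the set → true
  street-cleaning window active: yes → true
  hour of day (0-23) < 17: 22 < 17 is false
  vehicle length = 311 in: 368 == 311 is false
  disabled placard displayed: yes → true
  snow emergency in effect: no → false
  NOT electric vehicle: no → true
  NOT commercial vehicle: no → true
  day = Mon: Wed == Mon is false
  resident of the zone: no → false
  intended duration between 13 min and 327 min: 546 in [13, 327] is false
  commercial vehicle: no → false
  permit type ∈ {B, C, visitor}: staff is not in the set → false
Combine:
[1] false AND true AND true = false
[2.1] NOT true = false
[2] false AND true = false
[3.1] NOT false = true
[3] true AND false AND true = false
[4.1] NOT false = true
[4] true AND true AND true = true
[5] false AND false AND false = false
[6] true AND false = false
[7.1] NOT true = false
[7] false AND false = false
[8] false AND true AND false = false
[root] false OR false OR false OR true OR false OR false OR false OR false = true
Overall: true → permitted

Permitted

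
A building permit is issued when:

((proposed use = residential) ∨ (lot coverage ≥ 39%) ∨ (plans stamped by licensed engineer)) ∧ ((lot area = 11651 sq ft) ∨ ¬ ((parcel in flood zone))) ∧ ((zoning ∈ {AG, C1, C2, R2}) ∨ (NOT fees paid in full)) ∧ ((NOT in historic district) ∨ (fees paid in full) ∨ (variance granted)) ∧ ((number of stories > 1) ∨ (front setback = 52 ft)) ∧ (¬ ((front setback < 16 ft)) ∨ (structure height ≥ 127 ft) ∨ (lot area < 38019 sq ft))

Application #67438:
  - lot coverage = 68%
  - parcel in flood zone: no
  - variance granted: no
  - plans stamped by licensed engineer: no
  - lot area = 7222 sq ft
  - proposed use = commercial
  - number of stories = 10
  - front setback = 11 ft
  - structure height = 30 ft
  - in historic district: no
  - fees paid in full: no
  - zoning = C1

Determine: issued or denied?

Issued

Atomic conditions:
  proposed use = residential: commercial == residential is false
  lot coverage ≥ 39%: 68 ≥ 39 is true
  plans stamped by licensed engineer: no → false
  lot area = 11651 sq ft: 7222 == 11651 is false
  parcel in flood zone: no → false
  zoning ∈ {AG, C1, C2, R2}: C1 is in the set → true
  NOT fees paid in full: no → true
  NOT in historic district: no → true
  fees paid in full: no → false
  variance granted: no → false
  number of stories > 1: 10 > 1 is true
  front setback = 52 ft: 11 == 52 is false
  front setback < 16 ft: 11 < 16 is true
  structure height ≥ 127 ft: 30 ≥ 127 is false
  lot area < 38019 sq ft: 7222 < 38019 is true
Combine:
[1] false OR true OR false = true
[2.2] NOT false = true
[2] false OR true = true
[3] true OR true = true
[4] true OR false OR false = true
[5] true OR false = true
[6.1] NOT true = false
[6] false OR false OR true = true
[root] true AND true AND true AND true AND true AND true = true
Overall: true → issued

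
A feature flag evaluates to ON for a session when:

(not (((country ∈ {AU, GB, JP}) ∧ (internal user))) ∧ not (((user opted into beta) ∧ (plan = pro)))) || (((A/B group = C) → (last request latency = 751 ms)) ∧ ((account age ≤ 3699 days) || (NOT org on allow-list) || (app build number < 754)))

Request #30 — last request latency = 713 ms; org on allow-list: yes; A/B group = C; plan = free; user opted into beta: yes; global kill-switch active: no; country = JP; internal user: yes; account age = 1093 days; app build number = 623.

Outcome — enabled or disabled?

Atomic conditions:
  country ∈ {AU, GB, JP}: JP is in the set → true
  internal user: yes → true
  user opted into beta: yes → true
  plan = pro: free == pro is false
  A/B group = C: C == C is true
  last request latency = 751 ms: 713 == 751 is false
  account age ≤ 3699 days: 1093 ≤ 3699 is true
  NOT org on allow-list: yes → false
  app build number < 754: 623 < 754 is true
Combine:
[1.1.1] true AND true = true
[1.1] NOT true = false
[1.2.1] true AND false = false
[1.2] NOT false = true
[1] false AND true = false
[2.1] true → false = false
[2.2] true OR false OR true = true
[2] false AND true = false
[root] false OR false = false
Overall: false → disabled

Disabled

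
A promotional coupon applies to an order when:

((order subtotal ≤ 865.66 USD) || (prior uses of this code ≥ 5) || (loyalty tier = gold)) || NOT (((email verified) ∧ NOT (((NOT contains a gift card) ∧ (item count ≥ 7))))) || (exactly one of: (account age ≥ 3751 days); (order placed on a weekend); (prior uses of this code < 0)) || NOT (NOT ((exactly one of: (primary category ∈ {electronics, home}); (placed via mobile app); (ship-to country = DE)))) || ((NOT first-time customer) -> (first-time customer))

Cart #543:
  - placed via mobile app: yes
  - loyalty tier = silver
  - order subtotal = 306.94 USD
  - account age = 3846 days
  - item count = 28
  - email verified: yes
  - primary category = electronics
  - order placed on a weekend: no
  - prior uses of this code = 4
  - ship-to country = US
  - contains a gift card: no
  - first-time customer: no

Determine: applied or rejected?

Atomic conditions:
  order subtotal ≤ 865.66 USD: 306.94 ≤ 865.66 is true
  prior uses of this code ≥ 5: 4 ≥ 5 is false
  loyalty tier = gold: silver == gold is false
  email verified: yes → true
  NOT contains a gift card: no → true
  item count ≥ 7: 28 ≥ 7 is true
  account age ≥ 3751 days: 3846 ≥ 3751 is true
  order placed on a weekend: no → false
  prior uses of this code < 0: 4 < 0 is false
  primary category ∈ {electronics, home}: electronics is in the set → true
  placed via mobile app: yes → true
  ship-to country = DE: US == DE is false
  NOT first-time customer: no → true
  first-time customer: no → false
Combine:
[1] true OR false OR false = true
[2.1.2.1] true AND true = true
[2.1.2] NOT true = false
[2.1] true AND false = false
[2] NOT false = true
[3] exactly-one(true, false, false) = true
[4.1.1] exactly-one(true, true, false) = false
[4.1] NOT false = true
[4] NOT true = false
[5] true → false = false
[root] true OR true OR true OR false OR false = true
Overall: true → applied

Applied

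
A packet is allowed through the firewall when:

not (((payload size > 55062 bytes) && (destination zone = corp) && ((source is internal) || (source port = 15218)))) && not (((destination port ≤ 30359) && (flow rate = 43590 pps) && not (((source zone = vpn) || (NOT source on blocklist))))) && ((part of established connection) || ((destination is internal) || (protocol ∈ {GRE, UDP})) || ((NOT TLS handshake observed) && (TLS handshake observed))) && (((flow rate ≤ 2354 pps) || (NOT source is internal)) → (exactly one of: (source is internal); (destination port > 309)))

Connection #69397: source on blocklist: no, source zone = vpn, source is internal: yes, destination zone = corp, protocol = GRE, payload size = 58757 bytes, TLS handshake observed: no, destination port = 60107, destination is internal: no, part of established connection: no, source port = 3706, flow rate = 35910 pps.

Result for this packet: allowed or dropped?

Atomic conditions:
  payload size > 55062 bytes: 58757 > 55062 is true
  destination zone = corp: corp == corp is true
  source is internal: yes → true
  source port = 15218: 3706 == 15218 is false
  destination port ≤ 30359: 60107 ≤ 30359 is false
  flow rate = 43590 pps: 35910 == 43590 is false
  source zone = vpn: vpn == vpn is true
  NOT source on blocklist: no → true
  part of established connection: no → false
  destination is internal: no → false
  protocol ∈ {GRE, UDP}: GRE is in the set → true
  NOT TLS handshake observed: no → true
  TLS handshake observed: no → false
  flow rate ≤ 2354 pps: 35910 ≤ 2354 is false
  NOT source is internal: yes → false
  destination port > 309: 60107 > 309 is true
Combine:
[1.1.3] true OR false = true
[1.1] true AND true AND true = true
[1] NOT true = false
[2.1.3.1] true OR true = true
[2.1.3] NOT true = false
[2.1] false AND false AND false = false
[2] NOT false = true
[3.2] false OR true = true
[3.3] true AND false = false
[3] false OR true OR false = true
[4.1] false OR false = false
[4.2] exactly-one(true, true) = false
[4] false → false (antecedent false ⇒ implication holds) = true
[root] false AND true AND true AND true = false
Overall: false → dropped

Dropped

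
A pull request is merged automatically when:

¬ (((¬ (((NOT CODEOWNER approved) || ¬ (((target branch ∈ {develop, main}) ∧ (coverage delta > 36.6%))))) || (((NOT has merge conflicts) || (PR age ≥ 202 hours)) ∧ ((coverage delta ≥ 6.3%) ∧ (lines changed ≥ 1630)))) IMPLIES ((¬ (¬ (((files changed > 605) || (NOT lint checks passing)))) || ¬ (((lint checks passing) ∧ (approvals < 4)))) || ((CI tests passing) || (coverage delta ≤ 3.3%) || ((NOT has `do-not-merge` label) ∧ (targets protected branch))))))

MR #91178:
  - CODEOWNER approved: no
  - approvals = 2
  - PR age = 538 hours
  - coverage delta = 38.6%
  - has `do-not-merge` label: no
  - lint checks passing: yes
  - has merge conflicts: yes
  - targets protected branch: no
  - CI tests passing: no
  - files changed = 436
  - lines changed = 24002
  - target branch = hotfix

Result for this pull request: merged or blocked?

Atomic conditions:
  NOT CODEOWNER approved: no → true
  target branch ∈ {develop, main}: hotfix is not in the set → false
  coverage delta > 36.6%: 38.6 > 36.6 is true
  NOT has merge conflicts: yes → false
  PR age ≥ 202 hours: 538 ≥ 202 is true
  coverage delta ≥ 6.3%: 38.6 ≥ 6.3 is true
  lines changed ≥ 1630: 24002 ≥ 1630 is true
  files changed > 605: 436 > 605 is false
  NOT lint checks passing: yes → false
  lint checks passing: yes → true
  approvals < 4: 2 < 4 is true
  CI tests passing: no → false
  coverage delta ≤ 3.3%: 38.6 ≤ 3.3 is false
  NOT has `do-not-merge` label: no → true
  targets protected branch: no → false
Combine:
[1.1.1.1.2.1] false AND true = false
[1.1.1.1.2] NOT false = true
[1.1.1.1] true OR true = true
[1.1.1] NOT true = false
[1.1.2.1] false OR true = true
[1.1.2.2] true AND true = true
[1.1.2] true AND true = true
[1.1] false OR true = true
[1.2.1.1.1.1] false OR false = false
[1.2.1.1.1] NOT false = true
[1.2.1.1] NOT true = false
[1.2.1.2.1] true AND true = true
[1.2.1.2] NOT true = false
[1.2.1] false OR false = false
[1.2.2.3] true AND false = false
[1.2.2] false OR false OR false = false
[1.2] false OR false = false
[1] true → false = false
[root] NOT false = true
Overall: true → merged

Merged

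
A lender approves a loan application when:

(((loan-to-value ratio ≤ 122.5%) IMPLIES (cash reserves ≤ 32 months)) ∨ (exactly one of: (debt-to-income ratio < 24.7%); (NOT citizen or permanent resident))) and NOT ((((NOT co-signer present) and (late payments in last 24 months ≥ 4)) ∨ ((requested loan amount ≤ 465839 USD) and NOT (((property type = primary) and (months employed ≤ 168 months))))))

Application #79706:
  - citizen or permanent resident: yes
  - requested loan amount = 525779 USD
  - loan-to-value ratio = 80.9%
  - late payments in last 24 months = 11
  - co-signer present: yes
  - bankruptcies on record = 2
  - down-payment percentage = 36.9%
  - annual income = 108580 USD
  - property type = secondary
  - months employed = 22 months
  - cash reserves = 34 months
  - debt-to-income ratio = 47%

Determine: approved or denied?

Denied

Atomic conditions:
  loan-to-value ratio ≤ 122.5%: 80.9 ≤ 122.5 is true
  cash reserves ≤ 32 months: 34 ≤ 32 is false
  debt-to-income ratio < 24.7%: 47 < 24.7 is false
  NOT citizen or permanent resident: yes → false
  NOT co-signer present: yes → false
  late payments in last 24 months ≥ 4: 11 ≥ 4 is true
  requested loan amount ≤ 465839 USD: 525779 ≤ 465839 is false
  property type = primary: secondary == primary is false
  months employed ≤ 168 months: 22 ≤ 168 is true
Combine:
[1.1] true → false = false
[1.2] exactly-one(false, false) = false
[1] false OR false = false
[2.1.1] false AND true = false
[2.1.2.2.1] false AND true = false
[2.1.2.2] NOT false = true
[2.1.2] false AND true = false
[2.1] false OR false = false
[2] NOT false = true
[root] false AND true = false
Overall: false → denied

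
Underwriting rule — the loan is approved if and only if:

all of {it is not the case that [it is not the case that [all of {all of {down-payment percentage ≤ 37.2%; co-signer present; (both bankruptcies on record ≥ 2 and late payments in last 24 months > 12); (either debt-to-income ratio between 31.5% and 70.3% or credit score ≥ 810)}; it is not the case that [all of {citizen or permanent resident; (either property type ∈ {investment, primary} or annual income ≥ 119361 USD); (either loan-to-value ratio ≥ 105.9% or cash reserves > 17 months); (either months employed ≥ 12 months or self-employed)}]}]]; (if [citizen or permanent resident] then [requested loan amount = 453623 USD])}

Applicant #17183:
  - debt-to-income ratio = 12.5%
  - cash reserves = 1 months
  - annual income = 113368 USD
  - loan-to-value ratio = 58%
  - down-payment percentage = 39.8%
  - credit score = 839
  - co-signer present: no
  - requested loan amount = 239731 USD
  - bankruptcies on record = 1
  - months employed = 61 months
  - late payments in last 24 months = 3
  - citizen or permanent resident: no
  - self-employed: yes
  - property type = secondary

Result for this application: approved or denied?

Denied

Atomic conditions:
  down-payment percentage ≤ 37.2%: 39.8 ≤ 37.2 is false
  co-signer present: no → false
  bankruptcies on record ≥ 2: 1 ≥ 2 is false
  late payments in last 24 months > 12: 3 > 12 is false
  debt-to-income ratio between 31.5% and 70.3%: 12.5 in [31.5, 70.3] is false
  credit score ≥ 810: 839 ≥ 810 is true
  citizen or permanent resident: no → false
  property type ∈ {investment, primary}: secondary is not in the set → false
  annual income ≥ 119361 USD: 113368 ≥ 119361 is false
  loan-to-value ratio ≥ 105.9%: 58 ≥ 105.9 is false
  cash reserves > 17 months: 1 > 17 is false
  months employed ≥ 12 months: 61 ≥ 12 is true
  self-employed: yes → true
  requested loan amount = 453623 USD: 239731 == 453623 is false
Combine:
[1.1.1.1.3] false AND false = false
[1.1.1.1.4] false OR true = true
[1.1.1.1] false AND false AND false AND true = false
[1.1.1.2.1.2] false OR false = false
[1.1.1.2.1.3] false OR false = false
[1.1.1.2.1.4] true OR true = true
[1.1.1.2.1] false AND false AND false AND true = false
[1.1.1.2] NOT false = true
[1.1.1] false AND true = false
[1.1] NOT false = true
[1] NOT true = false
[2] false → false (antecedent false ⇒ implication holds) = true
[root] false AND true = false
Overall: false → denied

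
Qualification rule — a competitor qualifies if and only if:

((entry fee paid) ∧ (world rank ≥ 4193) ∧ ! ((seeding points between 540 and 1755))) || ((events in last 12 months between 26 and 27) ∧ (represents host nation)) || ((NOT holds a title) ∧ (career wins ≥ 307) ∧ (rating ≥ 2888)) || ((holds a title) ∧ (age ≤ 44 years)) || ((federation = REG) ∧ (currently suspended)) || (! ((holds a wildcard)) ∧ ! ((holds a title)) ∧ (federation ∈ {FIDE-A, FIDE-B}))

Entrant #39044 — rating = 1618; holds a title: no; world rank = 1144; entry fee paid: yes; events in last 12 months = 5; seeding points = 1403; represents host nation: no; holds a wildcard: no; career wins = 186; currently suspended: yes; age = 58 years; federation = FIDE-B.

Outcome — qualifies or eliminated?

Atomic conditions:
  entry fee paid: yes → true
  world rank ≥ 4193: 1144 ≥ 4193 is false
  seeding points between 540 and 1755: 1403 in [540, 1755] is true
  events in last 12 months between 26 and 27: 5 in [26, 27] is false
  represents host nation: no → false
  NOT holds a title: no → true
  career wins ≥ 307: 186 ≥ 307 is false
  rating ≥ 2888: 1618 ≥ 2888 is false
  holds a title: no → false
  age ≤ 44 years: 58 ≤ 44 is false
  federation = REG: FIDE-B == REG is false
  currently suspended: yes → true
  holds a wildcard: no → false
  federation ∈ {FIDE-A, FIDE-B}: FIDE-B is in the set → true
Combine:
[1.3] NOT true = false
[1] true AND false AND false = false
[2] false AND false = false
[3] true AND false AND false = false
[4] false AND false = false
[5] false AND true = false
[6.1] NOT false = true
[6.2] NOT false = true
[6] true AND true AND true = true
[root] false OR false OR false OR false OR false OR true = true
Overall: true → qualifies

Qualifies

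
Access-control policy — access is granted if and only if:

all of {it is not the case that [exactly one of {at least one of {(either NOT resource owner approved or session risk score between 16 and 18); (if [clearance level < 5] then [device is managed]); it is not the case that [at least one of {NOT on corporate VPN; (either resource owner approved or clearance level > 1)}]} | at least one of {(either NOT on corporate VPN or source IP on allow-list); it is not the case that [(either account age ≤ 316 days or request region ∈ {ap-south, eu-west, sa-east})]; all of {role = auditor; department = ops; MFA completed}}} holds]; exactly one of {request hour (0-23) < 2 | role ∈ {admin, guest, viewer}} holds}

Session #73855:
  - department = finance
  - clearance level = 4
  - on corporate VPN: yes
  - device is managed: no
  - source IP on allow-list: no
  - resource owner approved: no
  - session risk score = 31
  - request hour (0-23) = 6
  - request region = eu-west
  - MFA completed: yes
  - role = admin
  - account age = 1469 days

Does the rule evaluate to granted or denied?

Atomic conditions:
  NOT resource owner approved: no → true
  session risk score between 16 and 18: 31 in [16, 18] is false
  clearance level < 5: 4 < 5 is true
  device is managed: no → false
  NOT on corporate VPN: yes → false
  resource owner approved: no → false
  clearance level > 1: 4 > 1 is true
  source IP on allow-list: no → false
  account age ≤ 316 days: 1469 ≤ 316 is false
  request region ∈ {ap-south, eu-west, sa-east}: eu-west is in the set → true
  role = auditor: admin == auditor is false
  department = ops: finance == ops is false
  MFA completed: yes → true
  request hour (0-23) < 2: 6 < 2 is false
  role ∈ {admin, guest, viewer}: admin is in the set → true
Combine:
[1.1.1.1] true OR false = true
[1.1.1.2] true → false = false
[1.1.1.3.1.2] false OR true = true
[1.1.1.3.1] false OR true = true
[1.1.1.3] NOT true = false
[1.1.1] true OR false OR false = true
[1.1.2.1] false OR false = false
[1.1.2.2.1] false OR true = true
[1.1.2.2] NOT true = false
[1.1.2.3] false AND false AND true = false
[1.1.2] false OR false OR false = false
[1.1] exactly-one(true, false) = true
[1] NOT true = false
[2] exactly-one(false, true) = true
[root] false AND true = false
Overall: false → denied

Denied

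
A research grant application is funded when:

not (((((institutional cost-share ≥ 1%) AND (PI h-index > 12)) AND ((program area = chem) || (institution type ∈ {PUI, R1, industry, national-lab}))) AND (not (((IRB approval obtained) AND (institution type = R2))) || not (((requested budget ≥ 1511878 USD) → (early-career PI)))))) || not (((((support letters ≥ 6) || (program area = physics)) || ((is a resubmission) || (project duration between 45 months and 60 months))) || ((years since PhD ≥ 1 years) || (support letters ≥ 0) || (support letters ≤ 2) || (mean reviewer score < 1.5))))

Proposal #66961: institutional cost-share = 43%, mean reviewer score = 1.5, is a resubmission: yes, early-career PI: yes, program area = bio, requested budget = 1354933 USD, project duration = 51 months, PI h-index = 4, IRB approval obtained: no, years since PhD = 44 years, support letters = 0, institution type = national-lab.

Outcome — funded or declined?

Funded

Atomic conditions:
  institutional cost-share ≥ 1%: 43 ≥ 1 is true
  PI h-index > 12: 4 > 12 is false
  program area = chem: bio == chem is false
  institution type ∈ {PUI, R1, industry, national-lab}: national-lab is in the set → true
  IRB approval obtained: no → false
  institution type = R2: national-lab == R2 is false
  requested budget ≥ 1511878 USD: 1354933 ≥ 1511878 is false
  early-career PI: yes → true
  support letters ≥ 6: 0 ≥ 6 is false
  program area = physics: bio == physics is false
  is a resubmission: yes → true
  project duration between 45 months and 60 months: 51 in [45, 60] is true
  years since PhD ≥ 1 years: 44 ≥ 1 is true
  support letters ≥ 0: 0 ≥ 0 is true
  support letters ≤ 2: 0 ≤ 2 is true
  mean reviewer score < 1.5: 1.5 < 1.5 is false
Combine:
[1.1.1.1] true AND false = false
[1.1.1.2] false OR true = true
[1.1.1] false AND true = false
[1.1.2.1.1] false AND false = false
[1.1.2.1] NOT false = true
[1.1.2.2.1] false → true (antecedent false ⇒ implication holds) = true
[1.1.2.2] NOT true = false
[1.1.2] true OR false = true
[1.1] false AND true = false
[1] NOT false = true
[2.1.1.1] false OR false = false
[2.1.1.2] true OR true = true
[2.1.1] false OR true = true
[2.1.2] true OR true OR true OR false = true
[2.1] true OR true = true
[2] NOT true = false
[root] true OR false = true
Overall: true → funded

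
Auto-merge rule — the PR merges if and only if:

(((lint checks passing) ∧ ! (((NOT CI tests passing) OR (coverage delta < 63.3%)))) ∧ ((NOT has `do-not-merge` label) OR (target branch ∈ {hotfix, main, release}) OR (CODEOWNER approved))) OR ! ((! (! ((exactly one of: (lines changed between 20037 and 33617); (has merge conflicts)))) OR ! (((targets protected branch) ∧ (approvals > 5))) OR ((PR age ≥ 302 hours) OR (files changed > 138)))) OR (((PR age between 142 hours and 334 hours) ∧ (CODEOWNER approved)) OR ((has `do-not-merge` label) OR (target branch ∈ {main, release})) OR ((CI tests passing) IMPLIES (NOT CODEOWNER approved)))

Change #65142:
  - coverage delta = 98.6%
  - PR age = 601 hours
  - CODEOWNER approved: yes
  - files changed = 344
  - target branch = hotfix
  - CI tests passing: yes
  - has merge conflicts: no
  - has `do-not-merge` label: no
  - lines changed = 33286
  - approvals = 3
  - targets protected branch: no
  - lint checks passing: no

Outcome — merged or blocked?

Blocked

Atomic conditions:
  lint checks passing: no → false
  NOT CI tests passing: yes → false
  coverage delta < 63.3%: 98.6 < 63.3 is false
  NOT has `do-not-merge` label: no → true
  target branch ∈ {hotfix, main, release}: hotfix is in the set → true
  CODEOWNER approved: yes → true
  lines changed between 20037 and 33617: 33286 in [20037, 33617] is true
  has merge conflicts: no → false
  targets protected branch: no → false
  approvals > 5: 3 > 5 is false
  PR age ≥ 302 hours: 601 ≥ 302 is true
  files changed > 138: 344 > 138 is true
  PR age between 142 hours and 334 hours: 601 in [142, 334] is false
  has `do-not-merge` label: no → false
  target branch ∈ {main, release}: hotfix is not in the set → false
  CI tests passing: yes → true
  NOT CODEOWNER approved: yes → false
Combine:
[1.1.2.1] false OR false = false
[1.1.2] NOT false = true
[1.1] false AND true = false
[1.2] true OR true OR true = true
[1] false AND true = false
[2.1.1.1.1] exactly-one(true, false) = true
[2.1.1.1] NOT true = false
[2.1.1] NOT false = true
[2.1.2.1] false AND false = false
[2.1.2] NOT false = true
[2.1.3] true OR true = true
[2.1] true OR true OR true = true
[2] NOT true = false
[3.1] false AND true = false
[3.2] false OR false = false
[3.3] true → false = false
[3] false OR false OR false = false
[root] false OR false OR false = false
Overall: false → blocked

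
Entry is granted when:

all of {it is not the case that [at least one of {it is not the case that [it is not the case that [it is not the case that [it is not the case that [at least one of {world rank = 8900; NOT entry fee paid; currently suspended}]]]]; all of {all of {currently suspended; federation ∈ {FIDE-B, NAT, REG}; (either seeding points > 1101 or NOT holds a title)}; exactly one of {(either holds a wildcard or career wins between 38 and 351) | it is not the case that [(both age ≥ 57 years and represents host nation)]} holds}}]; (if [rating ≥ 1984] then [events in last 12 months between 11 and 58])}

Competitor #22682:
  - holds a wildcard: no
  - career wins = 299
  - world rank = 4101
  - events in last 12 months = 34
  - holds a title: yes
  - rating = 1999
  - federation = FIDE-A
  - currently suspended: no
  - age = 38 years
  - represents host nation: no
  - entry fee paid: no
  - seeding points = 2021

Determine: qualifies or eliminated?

Atomic conditions:
  world rank = 8900: 4101 == 8900 is false
  NOT entry fee paid: no → true
  currently suspended: no → false
  federation ∈ {FIDE-B, NAT, REG}: FIDE-A is not in the set → false
  seeding points > 1101: 2021 > 1101 is true
  NOT holds a title: yes → false
  holds a wildcard: no → false
  career wins between 38 and 351: 299 in [38, 351] is true
  age ≥ 57 years: 38 ≥ 57 is false
  represents host nation: no → false
  rating ≥ 1984: 1999 ≥ 1984 is true
  events in last 12 months between 11 and 58: 34 in [11, 58] is true
Combine:
[1.1.1.1.1.1.1] false OR true OR false = true
[1.1.1.1.1.1] NOT true = false
[1.1.1.1.1] NOT false = true
[1.1.1.1] NOT true = false
[1.1.1] NOT false = true
[1.1.2.1.3] true OR false = true
[1.1.2.1] false AND false AND true = false
[1.1.2.2.1] false OR true = true
[1.1.2.2.2.1] false AND false = false
[1.1.2.2.2] NOT false = true
[1.1.2.2] exactly-one(true, true) = false
[1.1.2] false AND false = false
[1.1] true OR false = true
[1] NOT true = false
[2] true → true = true
[root] false AND true = false
Overall: false → eliminated

Eliminated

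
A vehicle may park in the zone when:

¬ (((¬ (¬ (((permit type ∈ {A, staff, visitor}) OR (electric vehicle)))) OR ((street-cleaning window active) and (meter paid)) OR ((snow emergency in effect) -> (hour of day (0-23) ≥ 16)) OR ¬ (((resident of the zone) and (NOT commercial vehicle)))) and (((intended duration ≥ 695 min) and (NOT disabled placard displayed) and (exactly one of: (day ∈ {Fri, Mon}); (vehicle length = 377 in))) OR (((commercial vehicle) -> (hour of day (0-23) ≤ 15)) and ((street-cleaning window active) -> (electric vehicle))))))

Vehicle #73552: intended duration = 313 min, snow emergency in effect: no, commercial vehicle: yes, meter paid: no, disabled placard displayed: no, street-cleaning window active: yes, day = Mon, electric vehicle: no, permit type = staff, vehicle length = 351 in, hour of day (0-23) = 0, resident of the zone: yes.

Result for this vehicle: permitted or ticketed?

Permitted

Atomic conditions:
  permit type ∈ {A, staff, visitor}: staff is in the set → true
  electric vehicle: no → false
  street-cleaning window active: yes → true
  meter paid: no → false
  snow emergency in effect: no → false
  hour of day (0-23) ≥ 16: 0 ≥ 16 is false
  resident of the zone: yes → true
  NOT commercial vehicle: yes → false
  intended duration ≥ 695 min: 313 ≥ 695 is false
  NOT disabled placard displayed: no → true
  day ∈ {Fri, Mon}: Mon is in the set → true
  vehicle length = 377 in: 351 == 377 is false
  commercial vehicle: yes → true
  hour of day (0-23) ≤ 15: 0 ≤ 15 is true
Combine:
[1.1.1.1.1] true OR false = true
[1.1.1.1] NOT true = false
[1.1.1] NOT false = true
[1.1.2] true AND false = false
[1.1.3] false → false (antecedent false ⇒ implication holds) = true
[1.1.4.1] true AND false = false
[1.1.4] NOT false = true
[1.1] true OR false OR true OR true = true
[1.2.1.3] exactly-one(true, false) = true
[1.2.1] false AND true AND true = false
[1.2.2.1] true → true = true
[1.2.2.2] true → false = false
[1.2.2] true AND false = false
[1.2] false OR false = false
[1] true AND false = false
[root] NOT false = true
Overall: true → permitted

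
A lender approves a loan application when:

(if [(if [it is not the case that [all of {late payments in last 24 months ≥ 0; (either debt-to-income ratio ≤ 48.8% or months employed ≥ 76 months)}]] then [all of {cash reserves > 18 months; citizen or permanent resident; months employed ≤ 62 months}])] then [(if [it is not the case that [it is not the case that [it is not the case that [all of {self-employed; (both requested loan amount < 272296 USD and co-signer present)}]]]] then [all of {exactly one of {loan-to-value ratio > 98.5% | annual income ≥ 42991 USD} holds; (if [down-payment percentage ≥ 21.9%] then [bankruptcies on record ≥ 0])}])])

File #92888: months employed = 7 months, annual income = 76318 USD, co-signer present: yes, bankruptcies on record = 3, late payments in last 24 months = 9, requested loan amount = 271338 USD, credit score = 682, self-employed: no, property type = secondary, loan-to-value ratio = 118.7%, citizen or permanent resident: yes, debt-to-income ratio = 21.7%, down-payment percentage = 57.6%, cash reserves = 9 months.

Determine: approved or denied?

Denied

Atomic conditions:
  late payments in last 24 months ≥ 0: 9 ≥ 0 is true
  debt-to-income ratio ≤ 48.8%: 21.7 ≤ 48.8 is true
  months employed ≥ 76 months: 7 ≥ 76 is false
  cash reserves > 18 months: 9 > 18 is false
  citizen or permanent resident: yes → true
  months employed ≤ 62 months: 7 ≤ 62 is true
  self-employed: no → false
  requested loan amount < 272296 USD: 271338 < 272296 is true
  co-signer present: yes → true
  loan-to-value ratio > 98.5%: 118.7 > 98.5 is true
  annual income ≥ 42991 USD: 76318 ≥ 42991 is true
  down-payment percentage ≥ 21.9%: 57.6 ≥ 21.9 is true
  bankruptcies on record ≥ 0: 3 ≥ 0 is true
Combine:
[1.1.1.2] true OR false = true
[1.1.1] true AND true = true
[1.1] NOT true = false
[1.2] false AND true AND true = false
[1] false → false (antecedent false ⇒ implication holds) = true
[2.1.1.1.1.2] true AND true = true
[2.1.1.1.1] false AND true = false
[2.1.1.1] NOT false = true
[2.1.1] NOT true = false
[2.1] NOT false = true
[2.2.1] exactly-one(true, true) = false
[2.2.2] true → true = true
[2.2] false AND true = false
[2] true → false = false
[root] true → false = false
Overall: false → denied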